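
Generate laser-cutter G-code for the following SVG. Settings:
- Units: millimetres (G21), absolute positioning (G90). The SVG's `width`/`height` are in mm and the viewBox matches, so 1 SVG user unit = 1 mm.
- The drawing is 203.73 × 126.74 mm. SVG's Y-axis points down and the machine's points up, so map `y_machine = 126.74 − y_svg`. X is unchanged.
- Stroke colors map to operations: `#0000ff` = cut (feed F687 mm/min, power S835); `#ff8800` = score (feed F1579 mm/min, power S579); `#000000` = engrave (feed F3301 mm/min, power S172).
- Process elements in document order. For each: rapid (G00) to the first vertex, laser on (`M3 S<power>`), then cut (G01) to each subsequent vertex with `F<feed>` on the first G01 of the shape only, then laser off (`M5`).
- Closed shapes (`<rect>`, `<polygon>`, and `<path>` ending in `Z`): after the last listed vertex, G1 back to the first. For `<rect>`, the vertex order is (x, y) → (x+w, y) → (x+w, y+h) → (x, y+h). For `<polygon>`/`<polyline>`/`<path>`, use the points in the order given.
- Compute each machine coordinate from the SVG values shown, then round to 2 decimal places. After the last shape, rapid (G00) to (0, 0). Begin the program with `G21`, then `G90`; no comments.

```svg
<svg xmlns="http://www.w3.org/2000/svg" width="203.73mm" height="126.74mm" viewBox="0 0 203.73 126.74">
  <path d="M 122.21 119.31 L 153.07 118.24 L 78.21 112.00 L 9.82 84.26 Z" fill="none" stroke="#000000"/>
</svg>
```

G21
G90
G00 X122.21 Y7.43
M3 S172
G01 X153.07 Y8.50 F3301
G01 X78.21 Y14.74
G01 X9.82 Y42.48
G01 X122.21 Y7.43
M5
G00 X0.00 Y0.00

Since the viewBox matches the mm dimensions, user units are millimetres directly. The only transform is the Y-flip y_m = 126.74 − y_svg.

Shape 1 is a closed polygon drawn with `<path>`. Its stroke #000000 means engrave at S172, F3301. After flipping Y the toolpath is (122.21,7.43) → (153.07,8.50) → (78.21,14.74) → (9.82,42.48) → (122.21,7.43), returning to the start.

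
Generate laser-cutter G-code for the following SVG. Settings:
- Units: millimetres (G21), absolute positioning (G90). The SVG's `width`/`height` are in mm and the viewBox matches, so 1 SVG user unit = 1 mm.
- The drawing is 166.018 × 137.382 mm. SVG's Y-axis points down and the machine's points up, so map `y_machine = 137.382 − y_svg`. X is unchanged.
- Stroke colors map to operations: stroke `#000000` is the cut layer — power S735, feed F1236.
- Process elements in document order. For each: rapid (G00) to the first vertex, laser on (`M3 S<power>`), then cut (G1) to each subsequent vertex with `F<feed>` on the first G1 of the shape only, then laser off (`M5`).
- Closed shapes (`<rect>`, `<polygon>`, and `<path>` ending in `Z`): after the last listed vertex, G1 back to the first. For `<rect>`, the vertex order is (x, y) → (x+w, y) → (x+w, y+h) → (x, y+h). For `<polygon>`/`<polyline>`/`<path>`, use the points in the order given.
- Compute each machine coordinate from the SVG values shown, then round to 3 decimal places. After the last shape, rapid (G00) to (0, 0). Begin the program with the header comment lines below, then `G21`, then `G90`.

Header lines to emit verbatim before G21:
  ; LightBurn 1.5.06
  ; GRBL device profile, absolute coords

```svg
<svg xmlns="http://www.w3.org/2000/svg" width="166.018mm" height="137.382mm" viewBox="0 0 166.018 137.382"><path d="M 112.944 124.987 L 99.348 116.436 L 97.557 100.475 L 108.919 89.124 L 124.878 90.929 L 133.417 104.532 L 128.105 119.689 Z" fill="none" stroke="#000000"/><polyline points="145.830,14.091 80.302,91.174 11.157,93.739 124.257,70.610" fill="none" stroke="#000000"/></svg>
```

viewBox `0 0 166.018 137.382` with mm width/height → 1 unit = 1 mm. Flip: y_m = 137.382 − y_svg.

**Shape 1** — `<path>` regular polygon, stroke `#000000` → cut (S735, F1236). Machine vertices: (112.944,12.395) → (99.348,20.946) → (97.557,36.907) → (108.919,48.258) → (124.878,46.453) → (133.417,32.850) → (128.105,17.693) → (112.944,12.395). Closed: final G1 returns to the first vertex.

**Shape 2** — `<polyline>` open polyline, stroke `#000000` → cut (S735, F1236). Machine vertices: (145.830,123.291) → (80.302,46.208) → (11.157,43.643) → (124.257,66.772). Open path.

; LightBurn 1.5.06
; GRBL device profile, absolute coords
G21
G90
G00 X112.944 Y12.395
M3 S735
G1 X99.348 Y20.946 F1236
G1 X97.557 Y36.907
G1 X108.919 Y48.258
G1 X124.878 Y46.453
G1 X133.417 Y32.850
G1 X128.105 Y17.693
G1 X112.944 Y12.395
M5
G00 X145.830 Y123.291
M3 S735
G1 X80.302 Y46.208 F1236
G1 X11.157 Y43.643
G1 X124.257 Y66.772
M5
G00 X0.000 Y0.000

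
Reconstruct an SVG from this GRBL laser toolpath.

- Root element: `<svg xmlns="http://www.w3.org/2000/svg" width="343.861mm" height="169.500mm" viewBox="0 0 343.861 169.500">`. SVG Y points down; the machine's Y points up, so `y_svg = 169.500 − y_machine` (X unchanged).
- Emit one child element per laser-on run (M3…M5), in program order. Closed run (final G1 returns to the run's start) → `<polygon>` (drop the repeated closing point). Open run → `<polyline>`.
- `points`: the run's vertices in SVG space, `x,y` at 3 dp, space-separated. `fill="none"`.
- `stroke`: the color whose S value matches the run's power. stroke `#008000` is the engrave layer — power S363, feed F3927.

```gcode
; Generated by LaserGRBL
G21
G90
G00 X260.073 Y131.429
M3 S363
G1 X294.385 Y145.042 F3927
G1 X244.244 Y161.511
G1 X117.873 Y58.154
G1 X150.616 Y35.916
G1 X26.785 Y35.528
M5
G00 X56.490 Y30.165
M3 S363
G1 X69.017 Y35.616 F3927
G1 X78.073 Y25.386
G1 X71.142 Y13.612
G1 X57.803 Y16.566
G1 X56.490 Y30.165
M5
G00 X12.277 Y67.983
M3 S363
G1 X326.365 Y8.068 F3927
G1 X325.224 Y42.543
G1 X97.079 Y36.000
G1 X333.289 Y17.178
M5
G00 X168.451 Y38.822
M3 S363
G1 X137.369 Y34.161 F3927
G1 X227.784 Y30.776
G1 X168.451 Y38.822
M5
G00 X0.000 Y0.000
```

Each laser-on run becomes one SVG element. Flip Y back into SVG space with y_svg = 169.500 − y_machine. Every run uses S363, so all elements get stroke `#008000` (engrave).

Run 1: The run is open, so emit a `<polyline>` with points (Y-flipped): 260.073,38.071 294.385,24.458 244.244,7.989 117.873,111.346 150.616,133.584 26.785,133.972.

Run 2: The run returns to its start, so emit a `<polygon>` with points (Y-flipped): 56.490,139.335 69.017,133.884 78.073,144.114 71.142,155.888 57.803,152.934.

Run 3: The run is open, so emit a `<polyline>` with points (Y-flipped): 12.277,101.517 326.365,161.432 325.224,126.957 97.079,133.500 333.289,152.322.

Run 4: The run returns to its start, so emit a `<polygon>` with points (Y-flipped): 168.451,130.678 137.369,135.339 227.784,138.724.

<svg xmlns="http://www.w3.org/2000/svg" width="343.861mm" height="169.500mm" viewBox="0 0 343.861 169.500">
  <polyline points="260.073,38.071 294.385,24.458 244.244,7.989 117.873,111.346 150.616,133.584 26.785,133.972" fill="none" stroke="#008000"/>
  <polygon points="56.490,139.335 69.017,133.884 78.073,144.114 71.142,155.888 57.803,152.934" fill="none" stroke="#008000"/>
  <polyline points="12.277,101.517 326.365,161.432 325.224,126.957 97.079,133.500 333.289,152.322" fill="none" stroke="#008000"/>
  <polygon points="168.451,130.678 137.369,135.339 227.784,138.724" fill="none" stroke="#008000"/>
</svg>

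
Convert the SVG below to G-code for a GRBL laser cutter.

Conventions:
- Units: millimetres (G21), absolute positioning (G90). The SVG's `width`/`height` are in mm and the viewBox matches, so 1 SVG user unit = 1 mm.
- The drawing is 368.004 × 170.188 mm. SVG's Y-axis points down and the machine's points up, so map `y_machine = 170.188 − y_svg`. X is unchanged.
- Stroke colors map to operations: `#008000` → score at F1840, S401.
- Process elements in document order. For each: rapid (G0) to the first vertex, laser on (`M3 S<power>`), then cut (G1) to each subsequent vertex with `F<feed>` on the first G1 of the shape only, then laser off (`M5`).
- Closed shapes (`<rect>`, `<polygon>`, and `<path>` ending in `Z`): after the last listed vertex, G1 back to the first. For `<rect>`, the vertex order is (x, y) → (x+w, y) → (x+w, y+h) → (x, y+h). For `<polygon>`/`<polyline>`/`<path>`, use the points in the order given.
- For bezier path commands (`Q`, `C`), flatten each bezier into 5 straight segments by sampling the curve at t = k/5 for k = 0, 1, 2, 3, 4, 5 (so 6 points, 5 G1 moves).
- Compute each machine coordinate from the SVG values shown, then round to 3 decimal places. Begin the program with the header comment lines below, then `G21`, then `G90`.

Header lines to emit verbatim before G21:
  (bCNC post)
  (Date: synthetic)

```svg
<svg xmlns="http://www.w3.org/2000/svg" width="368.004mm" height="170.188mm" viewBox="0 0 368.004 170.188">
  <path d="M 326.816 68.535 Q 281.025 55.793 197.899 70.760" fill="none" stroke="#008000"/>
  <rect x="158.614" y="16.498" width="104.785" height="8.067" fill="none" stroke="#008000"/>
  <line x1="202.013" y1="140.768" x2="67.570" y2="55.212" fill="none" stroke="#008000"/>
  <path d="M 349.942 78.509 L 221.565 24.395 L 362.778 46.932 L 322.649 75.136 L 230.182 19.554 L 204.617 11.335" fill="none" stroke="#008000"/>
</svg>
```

(bCNC post)
(Date: synthetic)
G21
G90
G0 X326.816 Y101.653
M3 S401
G1 X307.006 Y105.641 F1840
G1 X284.210 Y107.413
G1 X258.426 Y106.968
G1 X229.656 Y104.306
G1 X197.899 Y99.428
M5
G0 X158.614 Y153.690
M3 S401
G1 X263.399 Y153.690 F1840
G1 X263.399 Y145.623
G1 X158.614 Y145.623
G1 X158.614 Y153.690
M5
G0 X202.013 Y29.420
M3 S401
G1 X67.570 Y114.976 F1840
M5
G0 X349.942 Y91.679
M3 S401
G1 X221.565 Y145.793 F1840
G1 X362.778 Y123.256
G1 X322.649 Y95.052
G1 X230.182 Y150.634
G1 X204.617 Y158.853
M5

Since the viewBox matches the mm dimensions, user units are millimetres directly. The only transform is the Y-flip y_m = 170.188 − y_svg.

Shape 1 is a quadratic bezier drawn with `<path>`. Its stroke #008000 means score at S401, F1840. After flipping Y the toolpath is (326.816,101.653) → (307.006,105.641) → (284.210,107.413) → (258.426,106.968) → (229.656,104.306) → (197.899,99.428).

Shape 2 is a rectangle drawn with `<rect>`. Its stroke #008000 means score at S401, F1840. After flipping Y the toolpath is (158.614,153.690) → (263.399,153.690) → (263.399,145.623) → (158.614,145.623) → (158.614,153.690), returning to the start.

Shape 3 is a line segment drawn with `<line>`. Its stroke #008000 means score at S401, F1840. After flipping Y the toolpath is (202.013,29.420) → (67.570,114.976).

Shape 4 is a open polyline drawn with `<path>`. Its stroke #008000 means score at S401, F1840. After flipping Y the toolpath is (349.942,91.679) → (221.565,145.793) → (362.778,123.256) → (322.649,95.052) → (230.182,150.634) → (204.617,158.853).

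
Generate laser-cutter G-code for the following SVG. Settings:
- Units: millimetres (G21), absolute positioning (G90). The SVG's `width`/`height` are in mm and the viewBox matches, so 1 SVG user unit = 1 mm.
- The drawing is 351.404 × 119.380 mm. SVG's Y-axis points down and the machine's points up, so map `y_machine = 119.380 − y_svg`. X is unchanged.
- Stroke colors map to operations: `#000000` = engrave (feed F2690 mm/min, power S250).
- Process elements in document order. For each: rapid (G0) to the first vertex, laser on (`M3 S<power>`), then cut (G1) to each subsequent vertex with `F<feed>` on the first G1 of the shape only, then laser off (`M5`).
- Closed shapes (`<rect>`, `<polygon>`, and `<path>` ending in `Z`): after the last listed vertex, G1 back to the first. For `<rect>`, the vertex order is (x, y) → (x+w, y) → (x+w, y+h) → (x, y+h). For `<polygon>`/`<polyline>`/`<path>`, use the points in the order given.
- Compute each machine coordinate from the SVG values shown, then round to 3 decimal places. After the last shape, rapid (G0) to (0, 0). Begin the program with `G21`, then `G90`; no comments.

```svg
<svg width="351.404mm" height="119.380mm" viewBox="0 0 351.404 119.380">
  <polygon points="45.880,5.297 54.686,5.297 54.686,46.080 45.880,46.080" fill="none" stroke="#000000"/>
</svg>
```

G21
G90
G0 X45.880 Y114.083
M3 S250
G1 X54.686 Y114.083 F2690
G1 X54.686 Y73.300
G1 X45.880 Y73.300
G1 X45.880 Y114.083
M5
G0 X0.000 Y0.000

Since the viewBox matches the mm dimensions, user units are millimetres directly. The only transform is the Y-flip y_m = 119.380 − y_svg.

Shape 1 is a rectangle drawn with `<polygon>`. Its stroke #000000 means engrave at S250, F2690. After flipping Y the toolpath is (45.880,114.083) → (54.686,114.083) → (54.686,73.300) → (45.880,73.300) → (45.880,114.083), returning to the start.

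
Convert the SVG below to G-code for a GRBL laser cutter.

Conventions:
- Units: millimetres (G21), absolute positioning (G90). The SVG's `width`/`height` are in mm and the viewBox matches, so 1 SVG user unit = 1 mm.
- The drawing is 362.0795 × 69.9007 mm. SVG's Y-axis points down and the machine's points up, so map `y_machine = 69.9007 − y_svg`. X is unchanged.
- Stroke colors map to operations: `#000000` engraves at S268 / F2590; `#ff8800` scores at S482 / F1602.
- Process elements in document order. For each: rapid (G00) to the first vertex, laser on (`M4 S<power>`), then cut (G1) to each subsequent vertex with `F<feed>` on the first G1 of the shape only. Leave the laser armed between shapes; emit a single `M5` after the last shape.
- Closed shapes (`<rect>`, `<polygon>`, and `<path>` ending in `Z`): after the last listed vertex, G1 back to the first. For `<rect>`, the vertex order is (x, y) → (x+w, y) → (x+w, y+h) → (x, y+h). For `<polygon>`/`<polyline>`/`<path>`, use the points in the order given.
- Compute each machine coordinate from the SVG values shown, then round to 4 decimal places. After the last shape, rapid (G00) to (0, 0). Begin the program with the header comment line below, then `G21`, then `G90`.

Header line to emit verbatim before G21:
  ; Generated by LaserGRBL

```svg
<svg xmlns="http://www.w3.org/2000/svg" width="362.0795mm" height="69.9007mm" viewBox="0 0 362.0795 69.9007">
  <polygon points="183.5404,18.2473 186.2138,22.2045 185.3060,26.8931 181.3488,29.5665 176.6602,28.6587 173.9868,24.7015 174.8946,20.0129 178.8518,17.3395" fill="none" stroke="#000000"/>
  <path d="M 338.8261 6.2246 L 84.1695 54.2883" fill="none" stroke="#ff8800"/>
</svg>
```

; Generated by LaserGRBL
G21
G90
G00 X183.5404 Y51.6534
M4 S268
G1 X186.2138 Y47.6962 F2590
G1 X185.3060 Y43.0076
G1 X181.3488 Y40.3342
G1 X176.6602 Y41.2420
G1 X173.9868 Y45.1992
G1 X174.8946 Y49.8878
G1 X178.8518 Y52.5612
G1 X183.5404 Y51.6534
G00 X338.8261 Y63.6761
M4 S482
G1 X84.1695 Y15.6124 F1602
M5
G00 X0.0000 Y0.0000

1 u = 1 mm; y_m = 69.9007 − y.

[1] `<polygon>` regular polygon, #000000→engrave S268 F2590: (183.5404,51.6534) → (186.2138,47.6962) → (185.3060,43.0076) → (181.3488,40.3342) → (176.6602,41.2420) → (173.9868,45.1992) → (174.8946,49.8878) → (178.8518,52.5612) → (183.5404,51.6534) (closed)

[2] `<path>` line segment, #ff8800→score S482 F1602: (338.8261,63.6761) → (84.1695,15.6124)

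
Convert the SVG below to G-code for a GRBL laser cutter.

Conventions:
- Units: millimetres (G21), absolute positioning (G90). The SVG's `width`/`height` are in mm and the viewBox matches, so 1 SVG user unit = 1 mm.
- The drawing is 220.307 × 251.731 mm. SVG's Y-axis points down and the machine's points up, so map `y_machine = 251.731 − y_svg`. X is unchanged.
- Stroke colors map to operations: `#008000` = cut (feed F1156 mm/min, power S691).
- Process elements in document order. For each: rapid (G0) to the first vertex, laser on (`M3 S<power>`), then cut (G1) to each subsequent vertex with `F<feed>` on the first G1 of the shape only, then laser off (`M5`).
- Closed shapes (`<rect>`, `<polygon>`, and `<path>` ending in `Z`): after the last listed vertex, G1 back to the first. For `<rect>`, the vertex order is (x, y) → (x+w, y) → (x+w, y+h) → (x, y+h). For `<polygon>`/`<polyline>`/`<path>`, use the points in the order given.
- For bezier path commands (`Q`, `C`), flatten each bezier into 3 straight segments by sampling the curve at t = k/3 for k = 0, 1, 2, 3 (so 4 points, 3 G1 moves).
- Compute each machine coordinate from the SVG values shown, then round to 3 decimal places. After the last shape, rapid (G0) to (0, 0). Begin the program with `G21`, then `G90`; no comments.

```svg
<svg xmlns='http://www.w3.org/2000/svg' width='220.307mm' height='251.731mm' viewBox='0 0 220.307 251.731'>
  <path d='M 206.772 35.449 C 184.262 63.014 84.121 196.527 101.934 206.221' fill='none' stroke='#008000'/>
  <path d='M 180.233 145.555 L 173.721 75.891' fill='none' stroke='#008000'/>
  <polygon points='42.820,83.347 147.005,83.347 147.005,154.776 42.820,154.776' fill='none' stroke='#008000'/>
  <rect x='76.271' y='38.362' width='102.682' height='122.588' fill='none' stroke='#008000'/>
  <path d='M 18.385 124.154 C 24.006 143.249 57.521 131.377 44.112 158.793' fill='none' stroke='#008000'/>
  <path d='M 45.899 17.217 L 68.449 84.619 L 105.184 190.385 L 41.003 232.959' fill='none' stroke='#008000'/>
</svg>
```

1 u = 1 mm; y_m = 251.731 − y.

[1] `<path>` cubic bezier, #008000→cut S691 F1156: (206.772,216.282) → (165.629,161.911) → (116.195,87.967) → (101.934,45.510)

[2] `<path>` line segment, #008000→cut S691 F1156: (180.233,106.176) → (173.721,175.840)

[3] `<polygon>` rectangle, #008000→cut S691 F1156: (42.820,168.384) → (147.005,168.384) → (147.005,96.955) → (42.820,96.955) → (42.820,168.384) (closed)

[4] `<rect>` rectangle, #008000→cut S691 F1156: (76.271,213.369) → (178.953,213.369) → (178.953,90.781) → (76.271,90.781) → (76.271,213.369) (closed)

[5] `<path>` cubic bezier, #008000→cut S691 F1156: (18.385,127.577) → (30.533,116.202) → (44.651,109.860) → (44.112,92.938)

[6] `<path>` open polyline, #008000→cut S691 F1156: (45.899,234.514) → (68.449,167.112) → (105.184,61.346) → (41.003,18.772)

G21
G90
G0 X206.772 Y216.282
M3 S691
G1 X165.629 Y161.911 F1156
G1 X116.195 Y87.967
G1 X101.934 Y45.510
M5
G0 X180.233 Y106.176
M3 S691
G1 X173.721 Y175.840 F1156
M5
G0 X42.820 Y168.384
M3 S691
G1 X147.005 Y168.384 F1156
G1 X147.005 Y96.955
G1 X42.820 Y96.955
G1 X42.820 Y168.384
M5
G0 X76.271 Y213.369
M3 S691
G1 X178.953 Y213.369 F1156
G1 X178.953 Y90.781
G1 X76.271 Y90.781
G1 X76.271 Y213.369
M5
G0 X18.385 Y127.577
M3 S691
G1 X30.533 Y116.202 F1156
G1 X44.651 Y109.860
G1 X44.112 Y92.938
M5
G0 X45.899 Y234.514
M3 S691
G1 X68.449 Y167.112 F1156
G1 X105.184 Y61.346
G1 X41.003 Y18.772
M5
G0 X0.000 Y0.000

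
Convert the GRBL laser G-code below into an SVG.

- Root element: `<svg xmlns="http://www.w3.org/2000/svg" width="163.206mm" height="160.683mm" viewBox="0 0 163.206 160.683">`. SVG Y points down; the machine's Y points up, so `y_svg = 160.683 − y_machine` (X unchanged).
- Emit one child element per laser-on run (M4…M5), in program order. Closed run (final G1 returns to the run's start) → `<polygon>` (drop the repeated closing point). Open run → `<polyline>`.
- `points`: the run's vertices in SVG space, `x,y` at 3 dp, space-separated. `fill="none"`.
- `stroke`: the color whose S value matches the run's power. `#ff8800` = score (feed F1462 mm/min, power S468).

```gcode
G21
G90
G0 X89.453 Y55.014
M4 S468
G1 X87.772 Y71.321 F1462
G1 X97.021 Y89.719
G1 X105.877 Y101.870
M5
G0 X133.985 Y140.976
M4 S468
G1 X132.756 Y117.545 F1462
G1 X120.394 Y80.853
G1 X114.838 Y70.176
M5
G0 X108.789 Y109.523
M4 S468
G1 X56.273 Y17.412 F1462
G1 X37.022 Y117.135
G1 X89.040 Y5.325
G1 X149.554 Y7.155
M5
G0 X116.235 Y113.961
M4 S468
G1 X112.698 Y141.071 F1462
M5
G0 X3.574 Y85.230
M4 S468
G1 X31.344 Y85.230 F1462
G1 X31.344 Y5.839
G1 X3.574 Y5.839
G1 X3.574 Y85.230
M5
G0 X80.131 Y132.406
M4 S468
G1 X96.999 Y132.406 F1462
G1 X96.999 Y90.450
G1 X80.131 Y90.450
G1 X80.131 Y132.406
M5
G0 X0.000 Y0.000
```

<svg xmlns="http://www.w3.org/2000/svg" width="163.206mm" height="160.683mm" viewBox="0 0 163.206 160.683">
  <polyline points="89.453,105.669 87.772,89.362 97.021,70.964 105.877,58.813" fill="none" stroke="#ff8800"/>
  <polyline points="133.985,19.707 132.756,43.138 120.394,79.830 114.838,90.507" fill="none" stroke="#ff8800"/>
  <polyline points="108.789,51.160 56.273,143.271 37.022,43.548 89.040,155.358 149.554,153.528" fill="none" stroke="#ff8800"/>
  <polyline points="116.235,46.722 112.698,19.612" fill="none" stroke="#ff8800"/>
  <polygon points="3.574,75.453 31.344,75.453 31.344,154.844 3.574,154.844" fill="none" stroke="#ff8800"/>
  <polygon points="80.131,28.277 96.999,28.277 96.999,70.233 80.131,70.233" fill="none" stroke="#ff8800"/>
</svg>

y_svg = 160.683 − y_m. Every run uses S468, so all elements get stroke `#ff8800` (score).

[1] open run; points: 89.453,105.669 87.772,89.362 97.021,70.964 105.877,58.813

[2] open run; points: 133.985,19.707 132.756,43.138 120.394,79.830 114.838,90.507

[3] open run; points: 108.789,51.160 56.273,143.271 37.022,43.548 89.040,155.358 149.554,153.528

[4] open run; points: 116.235,46.722 112.698,19.612

[5] closed run; points: 3.574,75.453 31.344,75.453 31.344,154.844 3.574,154.844

[6] closed run; points: 80.131,28.277 96.999,28.277 96.999,70.233 80.131,70.233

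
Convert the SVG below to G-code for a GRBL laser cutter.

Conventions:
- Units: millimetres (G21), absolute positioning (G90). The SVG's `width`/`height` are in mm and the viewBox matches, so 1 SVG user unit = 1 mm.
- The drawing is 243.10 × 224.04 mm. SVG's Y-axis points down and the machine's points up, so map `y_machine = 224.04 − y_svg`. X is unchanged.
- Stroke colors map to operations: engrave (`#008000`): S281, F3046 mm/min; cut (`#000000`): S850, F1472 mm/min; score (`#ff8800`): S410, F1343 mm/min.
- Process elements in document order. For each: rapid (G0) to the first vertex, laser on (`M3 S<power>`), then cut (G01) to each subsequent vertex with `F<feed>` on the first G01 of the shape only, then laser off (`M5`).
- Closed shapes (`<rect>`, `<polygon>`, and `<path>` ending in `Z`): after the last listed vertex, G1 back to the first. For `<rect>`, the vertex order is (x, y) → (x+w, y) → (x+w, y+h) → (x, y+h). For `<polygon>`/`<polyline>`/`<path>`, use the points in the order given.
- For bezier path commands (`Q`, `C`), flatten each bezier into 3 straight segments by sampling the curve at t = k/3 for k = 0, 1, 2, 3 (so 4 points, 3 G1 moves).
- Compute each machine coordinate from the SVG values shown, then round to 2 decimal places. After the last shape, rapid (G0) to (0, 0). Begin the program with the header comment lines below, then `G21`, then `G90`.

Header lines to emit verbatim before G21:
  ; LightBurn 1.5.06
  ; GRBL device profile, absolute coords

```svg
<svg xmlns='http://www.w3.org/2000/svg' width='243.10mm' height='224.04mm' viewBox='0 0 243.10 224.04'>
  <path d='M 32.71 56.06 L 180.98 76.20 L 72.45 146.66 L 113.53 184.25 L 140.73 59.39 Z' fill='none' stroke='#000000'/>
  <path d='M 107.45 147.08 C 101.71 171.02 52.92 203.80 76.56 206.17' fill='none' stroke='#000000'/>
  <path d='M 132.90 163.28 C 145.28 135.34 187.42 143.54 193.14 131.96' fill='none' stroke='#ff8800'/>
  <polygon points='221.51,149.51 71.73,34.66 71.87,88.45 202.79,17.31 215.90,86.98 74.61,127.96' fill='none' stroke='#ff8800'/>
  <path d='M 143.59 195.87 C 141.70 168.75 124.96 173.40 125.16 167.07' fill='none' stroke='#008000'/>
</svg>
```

Since the viewBox matches the mm dimensions, user units are millimetres directly. The only transform is the Y-flip y_m = 224.04 − y_svg.

Shape 1 is a closed polygon drawn with `<path>`. Its stroke #000000 means cut at S850, F1472. After flipping Y the toolpath is (32.71,167.98) → (180.98,147.84) → (72.45,77.38) → (113.53,39.79) → (140.73,164.65) → (32.71,167.98), returning to the start.

Shape 2 is a cubic bezier drawn with `<path>`. Its stroke #000000 means cut at S850, F1472. After flipping Y the toolpath is (107.45,76.96) → (91.64,51.53) → (72.79,28.92) → (76.56,17.87).

Shape 3 is a cubic bezier drawn with `<path>`. Its stroke #ff8800 means score at S410, F1343. After flipping Y the toolpath is (132.90,60.76) → (152.75,78.72) → (177.73,85.02) → (193.14,92.08).

Shape 4 is a closed polygon drawn with `<polygon>`. Its stroke #ff8800 means score at S410, F1343. After flipping Y the toolpath is (221.51,74.53) → (71.73,189.38) → (71.87,135.59) → (202.79,206.73) → (215.90,137.06) → (74.61,96.08) → (221.51,74.53), returning to the start.

Shape 5 is a cubic bezier drawn with `<path>`. Its stroke #008000 means engrave at S281, F3046. After flipping Y the toolpath is (143.59,28.17) → (137.93,46.28) → (129.43,52.72) → (125.16,56.97).

; LightBurn 1.5.06
; GRBL device profile, absolute coords
G21
G90
G0 X32.71 Y167.98
M3 S850
G01 X180.98 Y147.84 F1472
G01 X72.45 Y77.38
G01 X113.53 Y39.79
G01 X140.73 Y164.65
G01 X32.71 Y167.98
M5
G0 X107.45 Y76.96
M3 S850
G01 X91.64 Y51.53 F1472
G01 X72.79 Y28.92
G01 X76.56 Y17.87
M5
G0 X132.90 Y60.76
M3 S410
G01 X152.75 Y78.72 F1343
G01 X177.73 Y85.02
G01 X193.14 Y92.08
M5
G0 X221.51 Y74.53
M3 S410
G01 X71.73 Y189.38 F1343
G01 X71.87 Y135.59
G01 X202.79 Y206.73
G01 X215.90 Y137.06
G01 X74.61 Y96.08
G01 X221.51 Y74.53
M5
G0 X143.59 Y28.17
M3 S281
G01 X137.93 Y46.28 F3046
G01 X129.43 Y52.72
G01 X125.16 Y56.97
M5
G0 X0.00 Y0.00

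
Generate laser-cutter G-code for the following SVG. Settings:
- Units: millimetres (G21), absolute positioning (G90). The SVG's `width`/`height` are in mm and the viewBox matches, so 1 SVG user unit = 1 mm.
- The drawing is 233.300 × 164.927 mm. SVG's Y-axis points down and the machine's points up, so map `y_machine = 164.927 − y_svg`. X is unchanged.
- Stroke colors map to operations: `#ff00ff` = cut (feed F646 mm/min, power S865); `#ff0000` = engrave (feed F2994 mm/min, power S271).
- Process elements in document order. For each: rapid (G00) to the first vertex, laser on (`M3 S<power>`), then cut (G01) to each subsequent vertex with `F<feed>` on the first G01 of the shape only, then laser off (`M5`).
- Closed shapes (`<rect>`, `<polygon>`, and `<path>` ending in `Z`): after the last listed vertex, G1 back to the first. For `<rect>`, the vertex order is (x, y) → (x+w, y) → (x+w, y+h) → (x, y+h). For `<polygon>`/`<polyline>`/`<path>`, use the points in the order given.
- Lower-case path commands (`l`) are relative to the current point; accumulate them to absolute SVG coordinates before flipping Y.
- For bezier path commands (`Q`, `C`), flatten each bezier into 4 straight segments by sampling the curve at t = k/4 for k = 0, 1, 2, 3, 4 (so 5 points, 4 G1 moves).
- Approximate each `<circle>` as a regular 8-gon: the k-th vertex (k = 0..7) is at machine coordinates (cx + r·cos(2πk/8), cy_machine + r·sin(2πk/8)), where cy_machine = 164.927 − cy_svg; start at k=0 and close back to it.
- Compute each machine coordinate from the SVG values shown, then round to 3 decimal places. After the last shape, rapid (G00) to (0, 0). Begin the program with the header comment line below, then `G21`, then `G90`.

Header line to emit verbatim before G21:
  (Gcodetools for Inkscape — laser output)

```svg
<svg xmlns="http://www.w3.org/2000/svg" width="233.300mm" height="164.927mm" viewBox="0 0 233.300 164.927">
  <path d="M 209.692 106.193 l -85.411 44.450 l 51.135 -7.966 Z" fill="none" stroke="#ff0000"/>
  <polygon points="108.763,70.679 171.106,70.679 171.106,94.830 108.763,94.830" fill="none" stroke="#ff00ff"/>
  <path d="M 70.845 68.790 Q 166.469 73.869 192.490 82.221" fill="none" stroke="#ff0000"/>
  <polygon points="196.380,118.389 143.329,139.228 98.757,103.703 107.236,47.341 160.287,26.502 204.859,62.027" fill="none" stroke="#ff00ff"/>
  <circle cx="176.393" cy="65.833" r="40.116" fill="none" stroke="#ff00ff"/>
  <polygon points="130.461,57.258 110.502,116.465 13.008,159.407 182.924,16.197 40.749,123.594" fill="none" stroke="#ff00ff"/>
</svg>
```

(Gcodetools for Inkscape — laser output)
G21
G90
G00 X209.692 Y58.734
M3 S271
G01 X124.281 Y14.284 F2994
G01 X175.416 Y22.250
G01 X209.692 Y58.734
M5
G00 X108.763 Y94.248
M3 S865
G01 X171.106 Y94.248 F646
G01 X171.106 Y70.097
G01 X108.763 Y70.097
G01 X108.763 Y94.248
M5
G00 X70.845 Y96.137
M3 S271
G01 X114.307 Y93.393 F2994
G01 X149.068 Y90.240
G01 X175.129 Y86.677
G01 X192.490 Y82.706
M5
G00 X196.380 Y46.538
M3 S865
G01 X143.329 Y25.699 F646
G01 X98.757 Y61.224
G01 X107.236 Y117.586
G01 X160.287 Y138.425
G01 X204.859 Y102.900
G01 X196.380 Y46.538
M5
G00 X216.509 Y99.094
M3 S865
G01 X204.759 Y127.460 F646
G01 X176.393 Y139.210
G01 X148.027 Y127.460
G01 X136.277 Y99.094
G01 X148.027 Y70.728
G01 X176.393 Y58.978
G01 X204.759 Y70.728
G01 X216.509 Y99.094
M5
G00 X130.461 Y107.669
M3 S865
G01 X110.502 Y48.462 F646
G01 X13.008 Y5.520
G01 X182.924 Y148.730
G01 X40.749 Y41.333
G01 X130.461 Y107.669
M5
G00 X0.000 Y0.000

viewBox `0 0 233.300 164.927` with mm width/height → 1 unit = 1 mm. Flip: y_m = 164.927 − y_svg.

**Shape 1** — `<path>` closed polygon, stroke `#ff0000` → engrave (S271, F2994). Machine vertices: (209.692,58.734) → (124.281,14.284) → (175.416,22.250) → (209.692,58.734). Closed: final G1 returns to the first vertex.

**Shape 2** — `<polygon>` rectangle, stroke `#ff00ff` → cut (S865, F646). Machine vertices: (108.763,94.248) → (171.106,94.248) → (171.106,70.097) → (108.763,70.097) → (108.763,94.248). Closed: final G1 returns to the first vertex.

**Shape 3** — `<path>` quadratic bezier, stroke `#ff0000` → engrave (S271, F2994). Control points (SVG): P0=(70.845,68.790), P1=(166.469,73.869), P2=(192.490,82.221); sampled at t=k/4. Machine vertices: (70.845,96.137) → (114.307,93.393) → (149.068,90.240) → (175.129,86.677) → (192.490,82.706). Open path.

**Shape 4** — `<polygon>` regular polygon, stroke `#ff00ff` → cut (S865, F646). Machine vertices: (196.380,46.538) → (143.329,25.699) → (98.757,61.224) → (107.236,117.586) → (160.287,138.425) → (204.859,102.900) → (196.380,46.538). Closed: final G1 returns to the first vertex.

**Shape 5** — `<circle>` circle, stroke `#ff00ff` → cut (S865, F646). Machine vertices: (216.509,99.094) → (204.759,127.460) → (176.393,139.210) → (148.027,127.460) → (136.277,99.094) → (148.027,70.728) → (176.393,58.978) → (204.759,70.728) → (216.509,99.094). Closed: final G1 returns to the first vertex.

**Shape 6** — `<polygon>` closed polygon, stroke `#ff00ff` → cut (S865, F646). Machine vertices: (130.461,107.669) → (110.502,48.462) → (13.008,5.520) → (182.924,148.730) → (40.749,41.333) → (130.461,107.669). Closed: final G1 returns to the first vertex.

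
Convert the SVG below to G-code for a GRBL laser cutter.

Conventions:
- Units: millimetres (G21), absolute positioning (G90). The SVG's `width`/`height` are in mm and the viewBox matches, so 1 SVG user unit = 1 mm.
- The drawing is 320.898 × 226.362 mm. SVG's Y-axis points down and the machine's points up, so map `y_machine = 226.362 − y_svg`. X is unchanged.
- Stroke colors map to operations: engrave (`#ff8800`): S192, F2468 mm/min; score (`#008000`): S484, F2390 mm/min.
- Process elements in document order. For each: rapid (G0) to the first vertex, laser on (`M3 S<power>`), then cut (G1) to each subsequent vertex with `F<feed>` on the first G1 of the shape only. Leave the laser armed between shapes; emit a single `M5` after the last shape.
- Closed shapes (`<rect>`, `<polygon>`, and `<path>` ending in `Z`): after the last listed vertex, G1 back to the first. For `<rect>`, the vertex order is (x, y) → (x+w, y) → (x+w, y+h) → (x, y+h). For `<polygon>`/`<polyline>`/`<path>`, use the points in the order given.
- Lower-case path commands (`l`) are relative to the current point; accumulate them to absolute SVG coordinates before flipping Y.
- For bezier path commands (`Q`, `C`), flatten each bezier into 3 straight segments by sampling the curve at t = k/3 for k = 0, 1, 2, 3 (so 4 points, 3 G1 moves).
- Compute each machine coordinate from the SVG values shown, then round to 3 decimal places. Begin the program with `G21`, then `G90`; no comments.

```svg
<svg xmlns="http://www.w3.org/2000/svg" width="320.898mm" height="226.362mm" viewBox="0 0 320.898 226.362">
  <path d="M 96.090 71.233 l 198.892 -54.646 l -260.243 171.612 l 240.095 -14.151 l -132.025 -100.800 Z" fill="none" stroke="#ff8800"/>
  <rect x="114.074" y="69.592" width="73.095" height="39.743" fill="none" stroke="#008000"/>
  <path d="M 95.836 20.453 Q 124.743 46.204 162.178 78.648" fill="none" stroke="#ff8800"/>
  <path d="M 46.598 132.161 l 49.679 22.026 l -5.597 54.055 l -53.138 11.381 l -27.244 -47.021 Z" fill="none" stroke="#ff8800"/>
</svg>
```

Since the viewBox matches the mm dimensions, user units are millimetres directly. The only transform is the Y-flip y_m = 226.362 − y_svg.

Shape 1 is a closed polygon drawn with `<path>`. Its stroke #ff8800 means engrave at S192, F2468. After flipping Y the toolpath is (96.090,155.129) → (294.982,209.775) → (34.739,38.163) → (274.834,52.314) → (142.809,153.114) → (96.090,155.129), returning to the start.

Shape 2 is a rectangle drawn with `<rect>`. Its stroke #008000 means score at S484, F2390. After flipping Y the toolpath is (114.074,156.770) → (187.169,156.770) → (187.169,117.027) → (114.074,117.027) → (114.074,156.770), returning to the start.

Shape 3 is a quadratic bezier drawn with `<path>`. Its stroke #ff8800 means engrave at S192, F2468. After flipping Y the toolpath is (95.836,205.909) → (116.055,187.998) → (138.169,168.600) → (162.178,147.714).

Shape 4 is a regular polygon drawn with `<path>`. Its stroke #ff8800 means engrave at S192, F2468. After flipping Y the toolpath is (46.598,94.201) → (96.277,72.175) → (90.680,18.120) → (37.542,6.739) → (10.298,53.760) → (46.598,94.201), returning to the start.

G21
G90
G0 X96.090 Y155.129
M3 S192
G1 X294.982 Y209.775 F2468
G1 X34.739 Y38.163
G1 X274.834 Y52.314
G1 X142.809 Y153.114
G1 X96.090 Y155.129
G0 X114.074 Y156.770
M3 S484
G1 X187.169 Y156.770 F2390
G1 X187.169 Y117.027
G1 X114.074 Y117.027
G1 X114.074 Y156.770
G0 X95.836 Y205.909
M3 S192
G1 X116.055 Y187.998 F2468
G1 X138.169 Y168.600
G1 X162.178 Y147.714
G0 X46.598 Y94.201
M3 S192
G1 X96.277 Y72.175 F2468
G1 X90.680 Y18.120
G1 X37.542 Y6.739
G1 X10.298 Y53.760
G1 X46.598 Y94.201
M5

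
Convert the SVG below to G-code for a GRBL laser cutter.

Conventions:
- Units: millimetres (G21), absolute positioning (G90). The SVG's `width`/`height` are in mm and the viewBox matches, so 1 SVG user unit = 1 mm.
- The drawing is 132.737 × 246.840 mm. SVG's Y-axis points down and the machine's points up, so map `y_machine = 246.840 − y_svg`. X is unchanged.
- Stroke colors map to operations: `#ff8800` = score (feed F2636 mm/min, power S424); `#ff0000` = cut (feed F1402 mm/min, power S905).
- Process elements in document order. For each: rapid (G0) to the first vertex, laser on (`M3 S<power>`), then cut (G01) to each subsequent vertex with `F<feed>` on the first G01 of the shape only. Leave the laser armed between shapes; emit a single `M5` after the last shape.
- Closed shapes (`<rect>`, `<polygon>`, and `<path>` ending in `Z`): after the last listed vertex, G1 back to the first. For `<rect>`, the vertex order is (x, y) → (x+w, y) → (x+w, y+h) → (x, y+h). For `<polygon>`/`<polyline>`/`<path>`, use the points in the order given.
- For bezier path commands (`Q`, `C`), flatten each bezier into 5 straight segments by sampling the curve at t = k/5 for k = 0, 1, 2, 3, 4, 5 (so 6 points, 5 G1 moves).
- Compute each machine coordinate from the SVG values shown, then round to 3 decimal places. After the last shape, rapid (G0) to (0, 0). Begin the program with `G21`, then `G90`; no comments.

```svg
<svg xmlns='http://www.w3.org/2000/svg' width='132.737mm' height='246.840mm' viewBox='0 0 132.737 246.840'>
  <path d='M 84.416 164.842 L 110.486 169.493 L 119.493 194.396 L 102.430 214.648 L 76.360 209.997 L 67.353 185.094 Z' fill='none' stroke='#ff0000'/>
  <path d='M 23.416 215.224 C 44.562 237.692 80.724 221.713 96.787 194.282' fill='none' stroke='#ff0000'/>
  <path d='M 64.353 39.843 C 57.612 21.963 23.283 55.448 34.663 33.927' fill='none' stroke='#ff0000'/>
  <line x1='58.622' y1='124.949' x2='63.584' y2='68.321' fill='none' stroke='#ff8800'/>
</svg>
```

G21
G90
G0 X84.416 Y81.998
M3 S905
G01 X110.486 Y77.347 F1402
G01 X119.493 Y52.444
G01 X102.430 Y32.192
G01 X76.360 Y36.843
G01 X67.353 Y61.746
G01 X84.416 Y81.998
G0 X23.416 Y31.616
M3 S905
G01 X37.625 Y22.533 F1402
G01 X53.752 Y21.381
G01 X70.111 Y26.865
G01 X85.018 Y37.690
G01 X96.787 Y52.558
G0 X64.353 Y206.997
M3 S905
G01 X57.584 Y212.412 F1402
G01 X47.713 Y210.606
G01 X38.256 Y206.683
G01 X32.734 Y205.750
G01 X34.663 Y212.913
G0 X58.622 Y121.891
M3 S424
G01 X63.584 Y178.519 F2636
M5
G0 X0.000 Y0.000

viewBox `0 0 132.737 246.840` with mm width/height → 1 unit = 1 mm. Flip: y_m = 246.840 − y_svg.

**Shape 1** — `<path>` regular polygon, stroke `#ff0000` → cut (S905, F1402). Machine vertices: (84.416,81.998) → (110.486,77.347) → (119.493,52.444) → (102.430,32.192) → (76.360,36.843) → (67.353,61.746) → (84.416,81.998). Closed: final G1 returns to the first vertex.

**Shape 2** — `<path>` cubic bezier, stroke `#ff0000` → cut (S905, F1402). Control points (SVG): P0=(23.416,215.224), P1=(44.562,237.692), P2=(80.724,221.713), P3=(96.787,194.282); sampled at t=k/5. Machine vertices: (23.416,31.616) → (37.625,22.533) → (53.752,21.381) → (70.111,26.865) → (85.018,37.690) → (96.787,52.558). Open path.

**Shape 3** — `<path>` cubic bezier, stroke `#ff0000` → cut (S905, F1402). Control points (SVG): P0=(64.353,39.843), P1=(57.612,21.963), P2=(23.283,55.448), P3=(34.663,33.927); sampled at t=k/5. Machine vertices: (64.353,206.997) → (57.584,212.412) → (47.713,210.606) → (38.256,206.683) → (32.734,205.750) → (34.663,212.913). Open path.

**Shape 4** — `<line>` line segment, stroke `#ff8800` → score (S424, F2636). Machine vertices: (58.622,121.891) → (63.584,178.519). Open path.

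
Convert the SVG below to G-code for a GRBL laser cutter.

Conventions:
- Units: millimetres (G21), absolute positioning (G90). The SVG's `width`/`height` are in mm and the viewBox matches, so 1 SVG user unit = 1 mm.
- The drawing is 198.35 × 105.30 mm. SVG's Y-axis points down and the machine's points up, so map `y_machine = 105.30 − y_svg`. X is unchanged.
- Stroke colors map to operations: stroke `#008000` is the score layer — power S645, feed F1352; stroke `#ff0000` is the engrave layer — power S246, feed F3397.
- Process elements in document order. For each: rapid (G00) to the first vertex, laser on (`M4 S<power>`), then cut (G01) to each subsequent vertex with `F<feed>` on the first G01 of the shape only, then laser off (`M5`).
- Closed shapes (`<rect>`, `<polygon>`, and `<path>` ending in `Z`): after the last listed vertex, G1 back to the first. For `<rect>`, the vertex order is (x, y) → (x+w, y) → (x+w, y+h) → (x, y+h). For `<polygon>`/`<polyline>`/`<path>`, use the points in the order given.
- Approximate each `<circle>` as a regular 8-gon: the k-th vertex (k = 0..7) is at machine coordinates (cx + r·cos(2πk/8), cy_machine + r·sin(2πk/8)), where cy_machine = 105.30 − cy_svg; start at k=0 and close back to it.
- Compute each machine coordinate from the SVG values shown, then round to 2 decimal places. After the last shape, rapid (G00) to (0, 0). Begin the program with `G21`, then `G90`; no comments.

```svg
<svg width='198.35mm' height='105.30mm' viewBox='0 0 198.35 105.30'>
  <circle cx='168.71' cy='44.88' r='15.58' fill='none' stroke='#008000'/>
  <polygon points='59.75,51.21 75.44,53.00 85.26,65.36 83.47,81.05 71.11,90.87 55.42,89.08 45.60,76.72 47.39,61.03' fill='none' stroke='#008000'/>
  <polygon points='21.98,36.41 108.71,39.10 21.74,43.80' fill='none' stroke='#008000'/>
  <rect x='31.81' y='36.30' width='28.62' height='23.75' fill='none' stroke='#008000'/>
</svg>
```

G21
G90
G00 X184.29 Y60.42
M4 S645
G01 X179.73 Y71.44 F1352
G01 X168.71 Y76.00
G01 X157.69 Y71.44
G01 X153.13 Y60.42
G01 X157.69 Y49.40
G01 X168.71 Y44.84
G01 X179.73 Y49.40
G01 X184.29 Y60.42
M5
G00 X59.75 Y54.09
M4 S645
G01 X75.44 Y52.30 F1352
G01 X85.26 Y39.94
G01 X83.47 Y24.25
G01 X71.11 Y14.43
G01 X55.42 Y16.22
G01 X45.60 Y28.58
G01 X47.39 Y44.27
G01 X59.75 Y54.09
M5
G00 X21.98 Y68.89
M4 S645
G01 X108.71 Y66.20 F1352
G01 X21.74 Y61.50
G01 X21.98 Y68.89
M5
G00 X31.81 Y69.00
M4 S645
G01 X60.43 Y69.00 F1352
G01 X60.43 Y45.25
G01 X31.81 Y45.25
G01 X31.81 Y69.00
M5
G00 X0.00 Y0.00

1 u = 1 mm; y_m = 105.30 − y.

[1] `<circle>` circle, #008000→score S645 F1352: (184.29,60.42) → (179.73,71.44) → (168.71,76.00) → (157.69,71.44) → (153.13,60.42) → (157.69,49.40) → (168.71,44.84) → (179.73,49.40) → (184.29,60.42) (closed)

[2] `<polygon>` regular polygon, #008000→score S645 F1352: (59.75,54.09) → (75.44,52.30) → (85.26,39.94) → (83.47,24.25) → (71.11,14.43) → (55.42,16.22) → (45.60,28.58) → (47.39,44.27) → (59.75,54.09) (closed)

[3] `<polygon>` closed polygon, #008000→score S645 F1352: (21.98,68.89) → (108.71,66.20) → (21.74,61.50) → (21.98,68.89) (closed)

[4] `<rect>` rectangle, #008000→score S645 F1352: (31.81,69.00) → (60.43,69.00) → (60.43,45.25) → (31.81,45.25) → (31.81,69.00) (closed)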